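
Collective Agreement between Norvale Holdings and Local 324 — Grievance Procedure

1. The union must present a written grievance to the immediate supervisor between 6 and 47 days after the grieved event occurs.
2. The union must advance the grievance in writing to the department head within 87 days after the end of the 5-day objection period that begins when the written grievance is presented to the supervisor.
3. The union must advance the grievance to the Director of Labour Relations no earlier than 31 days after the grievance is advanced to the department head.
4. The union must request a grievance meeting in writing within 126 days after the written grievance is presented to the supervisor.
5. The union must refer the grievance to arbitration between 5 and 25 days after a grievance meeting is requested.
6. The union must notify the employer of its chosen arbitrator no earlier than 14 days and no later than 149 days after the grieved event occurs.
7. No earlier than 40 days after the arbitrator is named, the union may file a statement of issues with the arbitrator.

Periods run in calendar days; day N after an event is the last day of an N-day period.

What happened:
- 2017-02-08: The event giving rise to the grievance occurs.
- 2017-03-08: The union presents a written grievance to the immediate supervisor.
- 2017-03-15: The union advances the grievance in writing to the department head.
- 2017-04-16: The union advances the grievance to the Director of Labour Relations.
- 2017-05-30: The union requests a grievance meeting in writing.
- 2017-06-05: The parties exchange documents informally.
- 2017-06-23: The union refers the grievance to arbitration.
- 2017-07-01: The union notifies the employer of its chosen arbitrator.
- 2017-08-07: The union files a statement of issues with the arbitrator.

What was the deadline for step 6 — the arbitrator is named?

Step 6 runs from 2017-02-08, when the grieved event occurs. The window is 14–149 days after 2017-02-08; it closes on 2017-07-07.

2017-07-07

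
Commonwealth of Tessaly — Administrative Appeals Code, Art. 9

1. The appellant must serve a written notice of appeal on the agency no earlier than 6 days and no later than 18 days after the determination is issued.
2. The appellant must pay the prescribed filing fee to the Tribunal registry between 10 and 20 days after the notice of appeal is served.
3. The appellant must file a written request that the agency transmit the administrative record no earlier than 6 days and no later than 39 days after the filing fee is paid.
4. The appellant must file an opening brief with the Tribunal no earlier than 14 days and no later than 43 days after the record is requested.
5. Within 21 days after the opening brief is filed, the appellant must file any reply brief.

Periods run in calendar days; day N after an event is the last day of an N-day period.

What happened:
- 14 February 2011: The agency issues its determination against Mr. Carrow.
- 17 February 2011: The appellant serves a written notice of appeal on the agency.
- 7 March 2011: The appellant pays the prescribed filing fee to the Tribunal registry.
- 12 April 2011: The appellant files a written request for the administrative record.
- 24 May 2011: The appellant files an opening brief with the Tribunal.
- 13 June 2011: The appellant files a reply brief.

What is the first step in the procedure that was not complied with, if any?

Step 1

Step 1: the window is 6–18 days after 14 February 2011 (when the determination is issued), so 20 February 2011 through 4 March 2011; 17 February 2011 is 3 days too early.
That is the first point of non-compliance.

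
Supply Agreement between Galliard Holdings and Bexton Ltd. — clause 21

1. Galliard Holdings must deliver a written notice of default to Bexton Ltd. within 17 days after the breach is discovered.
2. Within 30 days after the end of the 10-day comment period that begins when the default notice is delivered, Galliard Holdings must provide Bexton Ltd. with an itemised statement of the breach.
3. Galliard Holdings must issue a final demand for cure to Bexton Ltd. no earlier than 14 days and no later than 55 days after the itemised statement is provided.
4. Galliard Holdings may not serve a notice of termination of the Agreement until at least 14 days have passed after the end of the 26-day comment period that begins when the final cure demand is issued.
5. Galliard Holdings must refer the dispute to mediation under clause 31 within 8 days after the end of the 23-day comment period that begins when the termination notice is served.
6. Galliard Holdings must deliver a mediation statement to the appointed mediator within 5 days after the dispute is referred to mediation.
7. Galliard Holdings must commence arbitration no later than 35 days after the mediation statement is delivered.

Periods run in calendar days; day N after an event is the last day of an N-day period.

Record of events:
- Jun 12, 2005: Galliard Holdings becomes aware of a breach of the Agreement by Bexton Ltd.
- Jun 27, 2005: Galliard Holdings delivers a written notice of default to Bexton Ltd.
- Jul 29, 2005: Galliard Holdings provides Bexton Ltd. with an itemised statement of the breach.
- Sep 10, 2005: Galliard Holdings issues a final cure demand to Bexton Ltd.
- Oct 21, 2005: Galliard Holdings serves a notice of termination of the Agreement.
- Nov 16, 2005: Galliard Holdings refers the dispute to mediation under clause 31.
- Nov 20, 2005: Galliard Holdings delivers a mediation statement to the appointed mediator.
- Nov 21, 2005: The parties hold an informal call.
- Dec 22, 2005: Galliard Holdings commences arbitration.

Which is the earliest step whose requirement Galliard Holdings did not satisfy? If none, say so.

(1) due by Jun 12, 2005 + 17 days = Jun 29, 2005; Jun 27, 2005 is within that limit.
(2) due by Jul 7, 2005 + 30 days = Aug 6, 2005; done Jul 29, 2005 — timely.
(3) the permitted window runs from Jul 29, 2005 + 14 = Aug 12, 2005 to Jul 29, 2005 + 55 = Sep 22, 2005; done Sep 10, 2005, which is between those dates.
(4) permitted from Oct 6, 2005 + 14 days = Oct 20, 2005 onward; Oct 21, 2005 is on or after that date.
(5) due by Nov 13, 2005 + 8 days = Nov 21, 2005; completed Nov 16, 2005, before the deadline.
(6) due by Nov 16, 2005 + 5 days = Nov 21, 2005; completed Nov 20, 2005, before the deadline.
(7) due by Nov 20, 2005 + 35 days = Dec 25, 2005; Dec 22, 2005 is within that limit.

None — every step was satisfied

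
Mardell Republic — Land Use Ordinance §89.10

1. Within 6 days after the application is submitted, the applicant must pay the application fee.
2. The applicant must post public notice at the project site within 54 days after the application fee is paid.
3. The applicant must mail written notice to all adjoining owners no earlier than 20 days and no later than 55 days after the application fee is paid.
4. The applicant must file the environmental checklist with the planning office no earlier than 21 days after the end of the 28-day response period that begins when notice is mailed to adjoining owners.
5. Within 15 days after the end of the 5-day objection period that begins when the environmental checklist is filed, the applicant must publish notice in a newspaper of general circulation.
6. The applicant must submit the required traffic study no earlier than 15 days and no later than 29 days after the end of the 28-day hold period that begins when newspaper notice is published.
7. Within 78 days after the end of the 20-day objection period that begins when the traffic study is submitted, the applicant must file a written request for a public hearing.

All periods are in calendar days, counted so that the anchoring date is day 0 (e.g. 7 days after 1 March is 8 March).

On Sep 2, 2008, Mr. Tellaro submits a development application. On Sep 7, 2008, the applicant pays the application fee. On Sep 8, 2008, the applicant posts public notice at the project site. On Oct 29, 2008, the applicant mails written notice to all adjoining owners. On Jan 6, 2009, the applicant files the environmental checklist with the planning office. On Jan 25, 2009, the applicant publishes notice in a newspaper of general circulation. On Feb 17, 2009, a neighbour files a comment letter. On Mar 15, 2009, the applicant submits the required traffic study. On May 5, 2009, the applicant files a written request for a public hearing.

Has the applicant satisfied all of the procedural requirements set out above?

Step 1: 6 days after Sep 2, 2008 (when the application is submitted) is Sep 8, 2008; done Sep 7, 2008 — timely.
Step 2: 54 days after Sep 7, 2008 (when the application fee is paid) is Oct 31, 2008; completed Sep 8, 2008, before the deadline.
Step 3: the window is 20–55 days after Sep 7, 2008 (when the application fee is paid), so Sep 27, 2008 through Nov 1, 2008; done Oct 29, 2008, which is between those dates.
Step 4: the earliest permitted date is 21 days after Nov 26, 2008 (end of the 28-day response period, which began when notice is mailed to adjoining owners on Oct 29, 2008), i.e. Dec 17, 2008; done Jan 6, 2009 — permitted.
Step 5: 15 days after Jan 11, 2009 (end of the 5-day objection period, which began when the environmental checklist is filed on Jan 6, 2009) is Jan 26, 2009; done Jan 25, 2009 — timely.
Step 6: the window is 15–29 days after Feb 22, 2009 (end of the 28-day hold period, which began when newspaper notice is published on Jan 25, 2009), so Mar 9, 2009 through Mar 23, 2009; done Mar 15, 2009, which is between those dates.
Step 7: 78 days after Apr 4, 2009 (end of the 20-day objection period, which began when the traffic study is submitted on Mar 15, 2009) is Jun 21, 2009; completed May 5, 2009, before the deadline.

Yes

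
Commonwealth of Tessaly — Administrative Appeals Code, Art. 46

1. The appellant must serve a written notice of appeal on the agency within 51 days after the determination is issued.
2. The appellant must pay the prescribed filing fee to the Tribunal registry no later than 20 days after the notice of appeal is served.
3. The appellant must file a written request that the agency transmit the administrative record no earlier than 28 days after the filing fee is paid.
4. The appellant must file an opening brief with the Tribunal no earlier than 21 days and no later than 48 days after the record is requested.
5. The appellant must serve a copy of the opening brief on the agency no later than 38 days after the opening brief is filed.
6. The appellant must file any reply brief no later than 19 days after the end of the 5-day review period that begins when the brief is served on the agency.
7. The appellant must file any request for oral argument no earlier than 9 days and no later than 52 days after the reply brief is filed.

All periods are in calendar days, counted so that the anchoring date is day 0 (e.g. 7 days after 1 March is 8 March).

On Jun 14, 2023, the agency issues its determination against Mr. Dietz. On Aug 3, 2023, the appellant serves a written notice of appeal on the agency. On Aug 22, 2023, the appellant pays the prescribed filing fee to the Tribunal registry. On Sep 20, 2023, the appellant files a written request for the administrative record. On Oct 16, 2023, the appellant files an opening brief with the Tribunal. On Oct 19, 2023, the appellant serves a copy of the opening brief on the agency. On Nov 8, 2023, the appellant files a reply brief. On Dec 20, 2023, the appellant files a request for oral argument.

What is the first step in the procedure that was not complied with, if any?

Step 1: 51 days after Jun 14, 2023 (when the determination is issued) is Aug 4, 2023; completed Aug 3, 2023, before the deadline.
Step 2: 20 days after Aug 3, 2023 (when the notice of appeal is served) is Aug 23, 2023; completed Aug 22, 2023, before the deadline.
Step 3: the earliest permitted date is 28 days after Aug 22, 2023 (when the filing fee is paid), i.e. Sep 19, 2023; Sep 20, 2023 is on or after that date.
Step 4: the window is 21–48 days after Sep 20, 2023 (when the record is requested), so Oct 11, 2023 through Nov 7, 2023; Oct 16, 2023 falls inside that range.
Step 5: 38 days after Oct 16, 2023 (when the opening brief is filed) is Nov 23, 2023; Oct 19, 2023 is within that limit.
Step 6: 19 days after Oct 24, 2023 (end of the 5-day review period, which began when the brief is served on the agency on Oct 19, 2023) is Nov 12, 2023; Nov 8, 2023 is within that limit.
Step 7: the window is 9–52 days after Nov 8, 2023 (when the reply brief is filed), so Nov 17, 2023 through Dec 30, 2023; done Dec 20, 2023 — within the window.

None — every step was satisfied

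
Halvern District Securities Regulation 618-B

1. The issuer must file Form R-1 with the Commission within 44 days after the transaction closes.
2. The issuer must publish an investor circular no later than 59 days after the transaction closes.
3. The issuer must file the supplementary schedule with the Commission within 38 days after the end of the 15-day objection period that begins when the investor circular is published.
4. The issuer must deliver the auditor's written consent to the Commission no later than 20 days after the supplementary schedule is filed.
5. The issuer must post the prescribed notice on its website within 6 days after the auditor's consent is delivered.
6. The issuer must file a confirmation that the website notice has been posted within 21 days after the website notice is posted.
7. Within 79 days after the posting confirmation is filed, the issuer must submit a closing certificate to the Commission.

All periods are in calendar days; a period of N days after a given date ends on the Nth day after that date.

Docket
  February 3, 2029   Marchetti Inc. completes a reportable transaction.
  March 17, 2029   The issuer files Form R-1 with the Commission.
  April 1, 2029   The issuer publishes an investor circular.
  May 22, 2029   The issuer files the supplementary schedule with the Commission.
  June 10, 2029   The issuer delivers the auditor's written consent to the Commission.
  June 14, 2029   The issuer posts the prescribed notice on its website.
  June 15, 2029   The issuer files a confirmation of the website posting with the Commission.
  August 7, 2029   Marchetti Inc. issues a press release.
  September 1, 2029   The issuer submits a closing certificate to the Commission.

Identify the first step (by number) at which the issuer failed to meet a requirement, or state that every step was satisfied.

Step 1 — counting 44 days from February 3, 2029 (when the transaction closes) gives a deadline of March 19, 2029; March 17, 2029 is within that limit.
Step 2 — counting 59 days from February 3, 2029 (when the transaction closes) gives a deadline of April 3, 2029; April 1, 2029 is within that limit.
Step 3 — counting 38 days from April 16, 2029 (end of the 15-day objection period, which began when the investor circular is published on April 1, 2029) gives a deadline of May 24, 2029; May 22, 2029 is within that limit.
Step 4 — counting 20 days from May 22, 2029 (when the supplementary schedule is filed) gives a deadline of June 11, 2029; completed June 10, 2029, before the deadline.
Step 5 — counting 6 days from June 10, 2029 (when the auditor's consent is delivered) gives a deadline of June 16, 2029; done June 14, 2029 — timely.
Step 6 — counting 21 days from June 14, 2029 (when the website notice is posted) gives a deadline of July 5, 2029; completed June 15, 2029, before the deadline.
Step 7 — counting 79 days from June 15, 2029 (when the posting confirmation is filed) gives a deadline of September 2, 2029; done September 1, 2029 — timely.

None — every step was satisfied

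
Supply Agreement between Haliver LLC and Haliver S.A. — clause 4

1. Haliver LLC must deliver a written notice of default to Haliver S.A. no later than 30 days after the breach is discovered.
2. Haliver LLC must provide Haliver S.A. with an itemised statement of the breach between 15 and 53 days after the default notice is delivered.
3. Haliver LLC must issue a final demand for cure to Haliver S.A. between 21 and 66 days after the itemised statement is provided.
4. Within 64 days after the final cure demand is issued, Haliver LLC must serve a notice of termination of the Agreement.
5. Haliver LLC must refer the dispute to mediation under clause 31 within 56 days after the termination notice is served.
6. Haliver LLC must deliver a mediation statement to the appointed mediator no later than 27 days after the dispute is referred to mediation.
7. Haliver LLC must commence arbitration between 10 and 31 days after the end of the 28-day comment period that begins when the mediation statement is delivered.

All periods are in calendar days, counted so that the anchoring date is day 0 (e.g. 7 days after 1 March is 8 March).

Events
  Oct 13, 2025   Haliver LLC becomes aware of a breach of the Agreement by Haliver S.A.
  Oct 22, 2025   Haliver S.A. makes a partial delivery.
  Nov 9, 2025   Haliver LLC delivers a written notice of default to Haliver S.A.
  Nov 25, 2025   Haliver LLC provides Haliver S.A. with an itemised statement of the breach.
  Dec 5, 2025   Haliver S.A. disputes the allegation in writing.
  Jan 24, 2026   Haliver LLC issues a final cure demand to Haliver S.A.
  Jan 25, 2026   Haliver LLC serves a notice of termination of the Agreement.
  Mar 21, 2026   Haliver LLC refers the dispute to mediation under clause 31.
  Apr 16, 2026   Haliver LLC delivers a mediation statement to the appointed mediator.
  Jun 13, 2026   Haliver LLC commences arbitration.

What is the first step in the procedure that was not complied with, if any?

Step 1: 30 days after Oct 13, 2025 (when the breach is discovered) is Nov 12, 2025; done Nov 9, 2025 — timely.
Step 2: the window is 15–53 days after Nov 9, 2025 (when the default notice is delivered), so Nov 24, 2025 through Jan 1, 2026; Nov 25, 2025 falls inside that range.
Step 3: the window is 21–66 days after Nov 25, 2025 (when the itemised statement is provided), so Dec 16, 2025 through Jan 30, 2026; done Jan 24, 2026 — within the window.
Step 4: 64 days after Jan 24, 2026 (when the final cure demand is issued) is Mar 29, 2026; done Jan 25, 2026 — timely.
Step 5: 56 days after Jan 25, 2026 (when the termination notice is served) is Mar 22, 2026; Mar 21, 2026 is within that limit.
Step 6: 27 days after Mar 21, 2026 (when the dispute is referred to mediation) is Apr 17, 2026; Apr 16, 2026 is within that limit.
Step 7: the window is 10–31 days after May 14, 2026 (end of the 28-day comment period, which began when the mediation statement is delivered on Apr 16, 2026), so May 24, 2026 through Jun 14, 2026; done Jun 13, 2026, which is between those dates.

None — every step was satisfied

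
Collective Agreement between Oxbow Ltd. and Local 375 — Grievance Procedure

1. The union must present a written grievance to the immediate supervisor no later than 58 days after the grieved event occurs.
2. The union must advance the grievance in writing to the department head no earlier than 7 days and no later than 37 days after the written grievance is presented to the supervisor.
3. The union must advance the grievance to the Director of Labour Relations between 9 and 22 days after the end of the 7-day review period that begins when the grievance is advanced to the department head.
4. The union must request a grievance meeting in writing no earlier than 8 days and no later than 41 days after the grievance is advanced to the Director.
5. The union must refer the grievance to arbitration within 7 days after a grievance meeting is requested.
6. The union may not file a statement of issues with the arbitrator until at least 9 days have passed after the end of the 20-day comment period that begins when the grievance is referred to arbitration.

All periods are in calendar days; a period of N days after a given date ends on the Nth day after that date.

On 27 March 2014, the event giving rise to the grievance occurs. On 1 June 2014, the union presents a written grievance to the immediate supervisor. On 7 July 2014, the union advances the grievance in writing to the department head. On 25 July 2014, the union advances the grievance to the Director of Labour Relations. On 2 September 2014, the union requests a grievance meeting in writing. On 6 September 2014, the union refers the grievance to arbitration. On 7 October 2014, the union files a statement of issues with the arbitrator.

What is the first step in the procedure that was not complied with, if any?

Step 1

Step 1: 58 days after 27 March 2014 (when the grieved event occurs) is 24 May 2014; 1 June 2014 misses that deadline by 8 days.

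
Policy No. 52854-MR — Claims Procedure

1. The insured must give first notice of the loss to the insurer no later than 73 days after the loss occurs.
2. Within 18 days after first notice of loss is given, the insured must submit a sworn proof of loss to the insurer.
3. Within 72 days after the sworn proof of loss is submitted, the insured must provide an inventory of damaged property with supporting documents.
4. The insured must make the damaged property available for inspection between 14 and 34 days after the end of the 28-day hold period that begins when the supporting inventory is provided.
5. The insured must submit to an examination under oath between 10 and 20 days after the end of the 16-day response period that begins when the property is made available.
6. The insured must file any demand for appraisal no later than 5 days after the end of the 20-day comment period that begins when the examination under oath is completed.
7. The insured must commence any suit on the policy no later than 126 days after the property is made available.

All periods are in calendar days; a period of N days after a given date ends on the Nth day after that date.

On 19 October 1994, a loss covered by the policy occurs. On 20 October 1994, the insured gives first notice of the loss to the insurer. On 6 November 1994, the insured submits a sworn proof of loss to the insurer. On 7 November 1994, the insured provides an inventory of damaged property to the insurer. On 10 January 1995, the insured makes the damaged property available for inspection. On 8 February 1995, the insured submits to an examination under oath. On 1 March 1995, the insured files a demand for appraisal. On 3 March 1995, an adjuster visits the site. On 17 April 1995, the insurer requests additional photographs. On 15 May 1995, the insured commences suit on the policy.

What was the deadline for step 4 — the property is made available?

The supporting inventory is provided on 7 November 1994; the 28-day hold period therefore ends 5 December 1994, and step 4 runs from that date. The window is 14–34 days after 5 December 1994; it closes on 8 January 1995.

8 January 1995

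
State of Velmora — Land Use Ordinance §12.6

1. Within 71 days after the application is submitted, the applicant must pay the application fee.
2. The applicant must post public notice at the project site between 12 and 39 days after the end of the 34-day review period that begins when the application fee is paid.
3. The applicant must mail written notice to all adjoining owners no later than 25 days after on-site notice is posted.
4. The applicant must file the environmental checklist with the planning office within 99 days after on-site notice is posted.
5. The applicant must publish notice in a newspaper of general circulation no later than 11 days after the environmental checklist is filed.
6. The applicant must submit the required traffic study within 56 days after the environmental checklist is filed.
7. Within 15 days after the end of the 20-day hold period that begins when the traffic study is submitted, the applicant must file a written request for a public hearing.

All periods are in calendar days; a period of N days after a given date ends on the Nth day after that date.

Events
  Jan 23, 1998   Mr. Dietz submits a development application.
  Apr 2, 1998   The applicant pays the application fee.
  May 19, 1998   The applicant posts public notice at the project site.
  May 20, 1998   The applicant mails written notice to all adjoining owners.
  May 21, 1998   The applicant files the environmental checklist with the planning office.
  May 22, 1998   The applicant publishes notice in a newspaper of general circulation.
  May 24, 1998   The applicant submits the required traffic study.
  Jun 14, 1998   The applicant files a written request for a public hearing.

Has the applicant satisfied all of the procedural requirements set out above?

(1) due by Jan 23, 1998 + 71 days = Apr 4, 1998; done Apr 2, 1998 — timely.
(2) the permitted window runs from May 6, 1998 + 12 = May 18, 1998 to May 6, 1998 + 39 = Jun 14, 1998; done May 19, 1998 — within the window.
(3) due by May 19, 1998 + 25 days = Jun 13, 1998; done May 20, 1998 — timely.
(4) due by May 19, 1998 + 99 days = Aug 26, 1998; done May 21, 1998 — timely.
(5) due by May 21, 1998 + 11 days = Jun 1, 1998; completed May 22, 1998, before the deadline.
(6) due by May 21, 1998 + 56 days = Jul 16, 1998; May 24, 1998 is within that limit.
(7) due by Jun 13, 1998 + 15 days = Jun 28, 1998; completed Jun 14, 1998, before the deadline.

Yes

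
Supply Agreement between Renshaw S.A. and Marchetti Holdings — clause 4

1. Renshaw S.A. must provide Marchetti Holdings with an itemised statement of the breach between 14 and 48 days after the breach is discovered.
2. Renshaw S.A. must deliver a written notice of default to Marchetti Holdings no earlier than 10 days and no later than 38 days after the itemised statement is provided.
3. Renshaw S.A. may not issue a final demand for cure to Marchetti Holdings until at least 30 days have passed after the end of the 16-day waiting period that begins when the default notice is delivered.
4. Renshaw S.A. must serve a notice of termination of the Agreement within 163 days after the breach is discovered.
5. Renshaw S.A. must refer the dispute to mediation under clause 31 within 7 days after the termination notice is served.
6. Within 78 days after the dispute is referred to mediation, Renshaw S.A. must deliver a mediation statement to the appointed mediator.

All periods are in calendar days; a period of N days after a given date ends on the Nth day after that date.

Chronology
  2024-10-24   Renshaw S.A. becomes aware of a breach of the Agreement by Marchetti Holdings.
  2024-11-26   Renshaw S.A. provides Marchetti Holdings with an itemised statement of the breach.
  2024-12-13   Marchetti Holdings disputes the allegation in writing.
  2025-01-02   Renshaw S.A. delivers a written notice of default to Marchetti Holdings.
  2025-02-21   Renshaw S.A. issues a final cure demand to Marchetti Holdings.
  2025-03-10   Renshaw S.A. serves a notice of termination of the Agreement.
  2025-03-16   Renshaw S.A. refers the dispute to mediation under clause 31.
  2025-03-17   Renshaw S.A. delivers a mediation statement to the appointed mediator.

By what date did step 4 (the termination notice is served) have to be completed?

Step 4 runs from 2024-10-24, when the breach is discovered. 163 days after 2024-10-24 is 2025-04-05.

2025-04-05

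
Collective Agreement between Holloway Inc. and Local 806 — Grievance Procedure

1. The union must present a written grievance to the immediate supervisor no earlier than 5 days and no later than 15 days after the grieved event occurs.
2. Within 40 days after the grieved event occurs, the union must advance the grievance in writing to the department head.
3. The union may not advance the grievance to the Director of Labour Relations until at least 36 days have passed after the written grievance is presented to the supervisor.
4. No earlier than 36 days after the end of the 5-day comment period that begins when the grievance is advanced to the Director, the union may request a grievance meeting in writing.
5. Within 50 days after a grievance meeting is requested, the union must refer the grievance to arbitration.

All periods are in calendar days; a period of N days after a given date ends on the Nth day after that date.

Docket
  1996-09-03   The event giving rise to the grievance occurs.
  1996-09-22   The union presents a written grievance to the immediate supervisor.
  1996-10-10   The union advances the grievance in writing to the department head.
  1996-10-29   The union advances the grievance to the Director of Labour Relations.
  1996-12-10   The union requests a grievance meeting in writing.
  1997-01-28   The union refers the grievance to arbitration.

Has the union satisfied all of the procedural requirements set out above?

Step 1: the window is 5–15 days after 1996-09-03 (when the grieved event occurs), so 1996-09-08 through 1996-09-18; 1996-09-22 is 4 days past the end of the window.
Later steps need not be reached.

No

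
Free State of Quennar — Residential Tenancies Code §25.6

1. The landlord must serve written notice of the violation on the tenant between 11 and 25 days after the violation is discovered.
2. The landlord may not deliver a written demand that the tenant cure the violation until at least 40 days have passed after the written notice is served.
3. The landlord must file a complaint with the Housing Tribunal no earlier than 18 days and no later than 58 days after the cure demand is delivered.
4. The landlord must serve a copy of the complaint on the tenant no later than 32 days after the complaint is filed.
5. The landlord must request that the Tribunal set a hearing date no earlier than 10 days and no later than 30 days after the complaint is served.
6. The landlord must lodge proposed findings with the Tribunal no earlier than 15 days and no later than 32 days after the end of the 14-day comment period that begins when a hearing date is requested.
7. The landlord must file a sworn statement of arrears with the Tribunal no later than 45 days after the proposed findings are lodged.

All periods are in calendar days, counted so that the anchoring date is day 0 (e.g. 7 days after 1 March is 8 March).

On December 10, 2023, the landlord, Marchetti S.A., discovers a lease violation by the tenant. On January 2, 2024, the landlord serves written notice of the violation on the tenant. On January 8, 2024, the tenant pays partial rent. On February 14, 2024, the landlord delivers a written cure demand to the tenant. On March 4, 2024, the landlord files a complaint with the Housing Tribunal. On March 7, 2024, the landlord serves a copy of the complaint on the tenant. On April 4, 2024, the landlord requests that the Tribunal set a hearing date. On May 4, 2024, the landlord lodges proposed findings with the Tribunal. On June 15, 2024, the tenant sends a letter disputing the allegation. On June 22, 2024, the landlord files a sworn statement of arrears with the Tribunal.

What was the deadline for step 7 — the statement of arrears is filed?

Step 7 runs from May 4, 2024, when the proposed findings are lodged. 45 days after May 4, 2024 is June 18, 2024.

June 18, 2024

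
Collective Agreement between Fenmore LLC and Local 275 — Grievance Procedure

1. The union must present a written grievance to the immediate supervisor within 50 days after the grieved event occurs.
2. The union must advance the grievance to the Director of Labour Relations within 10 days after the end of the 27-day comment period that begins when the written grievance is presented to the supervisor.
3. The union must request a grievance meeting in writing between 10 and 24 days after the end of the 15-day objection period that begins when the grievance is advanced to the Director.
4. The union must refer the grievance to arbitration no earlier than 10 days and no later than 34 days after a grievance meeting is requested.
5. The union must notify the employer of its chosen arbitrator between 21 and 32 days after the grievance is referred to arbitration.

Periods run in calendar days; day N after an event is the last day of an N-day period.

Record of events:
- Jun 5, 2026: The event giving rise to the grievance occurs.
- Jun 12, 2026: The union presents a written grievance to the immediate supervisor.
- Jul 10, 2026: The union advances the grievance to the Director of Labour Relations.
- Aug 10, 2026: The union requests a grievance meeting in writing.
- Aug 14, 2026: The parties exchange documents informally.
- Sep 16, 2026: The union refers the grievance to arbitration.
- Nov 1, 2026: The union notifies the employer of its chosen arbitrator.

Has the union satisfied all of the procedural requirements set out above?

No

Step 1: 50 days after Jun 5, 2026 (when the grieved event occurs) is Jul 25, 2026; completed Jun 12, 2026, before the deadline.
Step 2: 10 days after Jul 9, 2026 (end of the 27-day comment period, which began when the written grievance is presented to the supervisor on Jun 12, 2026) is Jul 19, 2026; Jul 10, 2026 is within that limit.
Step 3: the window is 10–24 days after Jul 25, 2026 (end of the 15-day objection period, which began when the grievance is advanced to the Director on Jul 10, 2026), so Aug 4, 2026 through Aug 18, 2026; done Aug 10, 2026 — within the window.
Step 4: the window is 10–34 days after Aug 10, 2026 (when a grievance meeting is requested), so Aug 20, 2026 through Sep 13, 2026; Sep 16, 2026 is 3 days past the end of the window.
No need to go further; step 4 was not satisfied.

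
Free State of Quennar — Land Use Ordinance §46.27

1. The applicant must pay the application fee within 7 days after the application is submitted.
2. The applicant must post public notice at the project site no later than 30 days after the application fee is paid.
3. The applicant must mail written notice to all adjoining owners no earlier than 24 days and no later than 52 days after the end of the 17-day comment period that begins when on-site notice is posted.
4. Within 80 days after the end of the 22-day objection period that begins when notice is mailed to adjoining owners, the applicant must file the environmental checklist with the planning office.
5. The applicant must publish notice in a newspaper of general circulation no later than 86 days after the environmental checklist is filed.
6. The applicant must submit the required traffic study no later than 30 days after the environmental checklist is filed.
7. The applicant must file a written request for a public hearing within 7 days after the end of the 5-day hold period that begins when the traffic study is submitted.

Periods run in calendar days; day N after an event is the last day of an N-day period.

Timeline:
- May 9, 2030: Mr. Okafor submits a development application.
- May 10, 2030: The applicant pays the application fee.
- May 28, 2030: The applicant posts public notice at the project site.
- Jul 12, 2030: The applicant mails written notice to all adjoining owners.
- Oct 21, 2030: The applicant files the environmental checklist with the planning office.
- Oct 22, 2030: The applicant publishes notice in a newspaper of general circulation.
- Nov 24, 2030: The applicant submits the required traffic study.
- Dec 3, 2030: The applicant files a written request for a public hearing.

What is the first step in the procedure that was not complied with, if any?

(1) due by May 9, 2030 + 7 days = May 16, 2030; May 10, 2030 is within that limit.
(2) due by May 10, 2030 + 30 days = Jun 9, 2030; done May 28, 2030 — timely.
(3) the permitted window runs from Jun 14, 2030 + 24 = Jul 8, 2030 to Jun 14, 2030 + 52 = Aug 5, 2030; done Jul 12, 2030 — within the window.
(4) due by Aug 3, 2030 + 80 days = Oct 22, 2030; Oct 21, 2030 is within that limit.
(5) due by Oct 21, 2030 + 86 days = Jan 15, 2031; completed Oct 22, 2030, before the deadline.
(6) due by Oct 21, 2030 + 30 days = Nov 20, 2030; not done until Nov 24, 2030, 4 days after the deadline.

Step 6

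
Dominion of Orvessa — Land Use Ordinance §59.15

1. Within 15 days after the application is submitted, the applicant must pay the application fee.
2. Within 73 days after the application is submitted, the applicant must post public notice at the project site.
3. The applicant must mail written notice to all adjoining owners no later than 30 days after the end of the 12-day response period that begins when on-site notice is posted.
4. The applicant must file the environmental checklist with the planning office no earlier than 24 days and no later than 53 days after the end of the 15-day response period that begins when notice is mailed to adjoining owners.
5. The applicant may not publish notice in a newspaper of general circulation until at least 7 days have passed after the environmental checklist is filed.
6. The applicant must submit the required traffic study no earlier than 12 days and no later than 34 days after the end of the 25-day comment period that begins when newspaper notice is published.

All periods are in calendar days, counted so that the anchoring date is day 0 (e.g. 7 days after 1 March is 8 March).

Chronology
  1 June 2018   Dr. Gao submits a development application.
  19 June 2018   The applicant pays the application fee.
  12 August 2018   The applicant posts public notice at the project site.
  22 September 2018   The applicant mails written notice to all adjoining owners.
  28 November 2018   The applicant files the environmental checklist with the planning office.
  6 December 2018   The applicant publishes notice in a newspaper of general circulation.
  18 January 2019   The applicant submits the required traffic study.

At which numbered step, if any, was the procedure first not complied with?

Step 1

Step 1 — counting 15 days from 1 June 2018 (when the application is submitted) gives a deadline of 16 June 2018; not done until 19 June 2018, 3 days after the deadline.
Later steps need not be reached.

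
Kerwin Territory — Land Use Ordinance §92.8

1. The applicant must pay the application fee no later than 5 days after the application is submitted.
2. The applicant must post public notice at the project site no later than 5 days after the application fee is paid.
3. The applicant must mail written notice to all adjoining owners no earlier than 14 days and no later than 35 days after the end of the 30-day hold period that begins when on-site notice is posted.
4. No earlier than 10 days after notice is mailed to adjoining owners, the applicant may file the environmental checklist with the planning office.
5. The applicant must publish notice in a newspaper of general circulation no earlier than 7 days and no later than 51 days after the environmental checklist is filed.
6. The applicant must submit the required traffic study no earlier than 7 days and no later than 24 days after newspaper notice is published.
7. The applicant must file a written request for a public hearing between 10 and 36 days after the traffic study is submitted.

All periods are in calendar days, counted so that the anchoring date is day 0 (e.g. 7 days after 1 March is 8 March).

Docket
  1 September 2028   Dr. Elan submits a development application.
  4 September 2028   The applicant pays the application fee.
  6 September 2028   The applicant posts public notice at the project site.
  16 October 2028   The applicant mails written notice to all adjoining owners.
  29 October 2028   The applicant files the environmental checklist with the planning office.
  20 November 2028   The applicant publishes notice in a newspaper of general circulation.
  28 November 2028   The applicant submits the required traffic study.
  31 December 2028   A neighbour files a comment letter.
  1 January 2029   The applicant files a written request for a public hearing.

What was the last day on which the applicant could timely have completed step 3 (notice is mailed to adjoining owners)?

On-site notice is posted on 6 September 2028; the 30-day hold period therefore ends 6 October 2028, and step 3 runs from that date. The window is 14–35 days after 6 October 2028; it closes on 10 November 2028.

10 November 2028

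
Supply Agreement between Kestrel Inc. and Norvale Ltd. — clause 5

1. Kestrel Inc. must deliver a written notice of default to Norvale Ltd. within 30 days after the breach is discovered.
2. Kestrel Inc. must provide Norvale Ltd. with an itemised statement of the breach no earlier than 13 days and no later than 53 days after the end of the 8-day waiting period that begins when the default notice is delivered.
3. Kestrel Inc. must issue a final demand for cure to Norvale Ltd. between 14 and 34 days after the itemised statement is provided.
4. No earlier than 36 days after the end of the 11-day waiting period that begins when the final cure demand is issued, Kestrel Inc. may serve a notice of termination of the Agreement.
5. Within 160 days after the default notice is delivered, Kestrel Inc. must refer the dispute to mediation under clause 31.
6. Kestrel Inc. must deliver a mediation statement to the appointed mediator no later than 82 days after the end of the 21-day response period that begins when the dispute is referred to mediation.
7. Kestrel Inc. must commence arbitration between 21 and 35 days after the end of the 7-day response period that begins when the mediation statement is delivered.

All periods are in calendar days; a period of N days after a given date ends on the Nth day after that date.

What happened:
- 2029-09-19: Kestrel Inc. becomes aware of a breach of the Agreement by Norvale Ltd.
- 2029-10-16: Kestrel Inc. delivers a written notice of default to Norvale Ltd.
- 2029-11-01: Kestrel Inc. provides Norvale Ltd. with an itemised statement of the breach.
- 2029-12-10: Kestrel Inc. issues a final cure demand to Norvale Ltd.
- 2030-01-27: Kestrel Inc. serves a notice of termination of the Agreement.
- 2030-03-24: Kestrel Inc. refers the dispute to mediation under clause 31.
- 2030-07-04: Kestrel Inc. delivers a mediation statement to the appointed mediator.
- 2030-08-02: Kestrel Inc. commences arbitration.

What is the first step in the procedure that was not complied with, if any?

Step 1 — counting 30 days from 2029-09-19 (when the breach is discovered) gives a deadline of 2029-10-19; completed 2029-10-16, before the deadline.
Step 2 — 13 and 53 days from 2029-10-24 (end of the 8-day waiting period, which began when the default notice is delivered on 2029-10-16) are 2029-11-06 and 2029-12-16 respectively; done 2029-11-01 — 5 days before the window opened.

Step 2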